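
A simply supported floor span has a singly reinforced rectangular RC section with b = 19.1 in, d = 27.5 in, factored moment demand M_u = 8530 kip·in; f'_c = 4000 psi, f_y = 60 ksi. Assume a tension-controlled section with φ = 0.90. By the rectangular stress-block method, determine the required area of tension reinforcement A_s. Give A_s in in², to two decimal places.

A_s ≈ 6.44 in²

M_n = M_u/φ = 8530/0.90 = 9477.78 kip·in.
From M_n = 0.85 f'_c a b (d − a/2):
a = d − √(d² − 2M_n/(0.85 f'_c b)) = 27.5 − √(27.5² − 2 × 9477.78/(0.85 × 4 × 19.1)) = 5.951 in.
A_s = 0.85 f'_c a b / f_y = 0.85 × 4 × 5.951 × 19.1 / 60 = 6.441 in².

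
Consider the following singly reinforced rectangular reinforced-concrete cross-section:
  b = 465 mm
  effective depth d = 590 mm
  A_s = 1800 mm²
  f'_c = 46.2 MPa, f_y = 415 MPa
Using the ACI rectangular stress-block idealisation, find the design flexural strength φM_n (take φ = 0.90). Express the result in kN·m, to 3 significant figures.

T = A_s f_y = 1800 × 415 = 747000 N = 747 kN.
From C = T: a = T/(0.85 f'_c b) = 747000/(0.85 × 46.2 × 465) = 40.91 mm.
M_n = T(d − a/2) = 747 kN × (590 − 20.455) mm = 425.45 kN·m.
φM_n = 0.90 × 425.45 = 382.91 kN·m.

φM_n ≈ 383 kN·m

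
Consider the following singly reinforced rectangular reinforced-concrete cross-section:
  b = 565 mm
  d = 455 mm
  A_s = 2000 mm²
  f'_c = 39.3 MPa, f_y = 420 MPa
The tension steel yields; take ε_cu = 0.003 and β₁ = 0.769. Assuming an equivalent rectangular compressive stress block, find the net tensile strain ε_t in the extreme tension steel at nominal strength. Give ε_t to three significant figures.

a = A_s f_y/(0.85 f'_c b) = 44.51 mm.
β₁ = 0.769, so c = a/β₁ = 44.51/0.769 = 57.88 mm.
From the linear strain diagram with ε_cu = 0.003: ε_t = 0.003 (d − c)/c = 0.003 × (455 − 57.88)/57.88 = 0.0206.
Since ε_t ≥ 0.005, the section is tension-controlled.

ε_t ≈ 0.0206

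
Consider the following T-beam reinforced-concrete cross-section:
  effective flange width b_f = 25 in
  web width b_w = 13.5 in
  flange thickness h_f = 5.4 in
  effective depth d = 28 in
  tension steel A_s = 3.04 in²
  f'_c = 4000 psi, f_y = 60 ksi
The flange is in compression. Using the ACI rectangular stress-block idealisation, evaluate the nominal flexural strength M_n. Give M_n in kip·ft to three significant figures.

M_n ≈ 409 kip·ft

Tension: T = A_s f_y = 3.04 × 60 = 182.4 kips.
Try a within the flange: a = T/(0.85 f'_c b_f) = 182.4/(0.85 × 4 × 25) = 2.146 in.
Since a = 2.146 ≤ h_f = 5.4 in, the stress block lies entirely in the flange; analyse as a rectangular beam of width b_f.
M_n = T(d − a/2) = 182.4 × (28 − 1.073) = 4911.5 kip·in.
M_n = 4911.5/12 = 409.29 kip·ft.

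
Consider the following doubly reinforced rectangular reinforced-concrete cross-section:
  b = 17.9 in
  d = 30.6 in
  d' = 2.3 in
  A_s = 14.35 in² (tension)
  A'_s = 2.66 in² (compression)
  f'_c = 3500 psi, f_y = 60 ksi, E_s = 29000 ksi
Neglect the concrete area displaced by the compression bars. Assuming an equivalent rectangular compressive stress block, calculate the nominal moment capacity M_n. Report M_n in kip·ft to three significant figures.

Assume both steels yield.
a = (A_s − A'_s) f_y/(0.85 f'_c b) = (14.35 − 2.66) × 60/(0.85 × 3.5 × 17.9) = 13.171 in.
c = a/β₁ = 13.171/0.85 = 15.495 in; ε'_s = 0.003(c − d')/c = 0.0026 ≥ ε_y = 0.0021, so the compression steel yields.
M_n = (A_s − A'_s) f_y (d − a/2) + A'_s f_y (d − d') = 701.4 × (30.6 − 6.5855) + 159.6 × (30.6 − 2.3) = 16843.8 + 4516.7 = 21360.5 kip·in = 21360.5/12 = 1780.04 kip·ft.

M_n ≈ 1780 kip·ft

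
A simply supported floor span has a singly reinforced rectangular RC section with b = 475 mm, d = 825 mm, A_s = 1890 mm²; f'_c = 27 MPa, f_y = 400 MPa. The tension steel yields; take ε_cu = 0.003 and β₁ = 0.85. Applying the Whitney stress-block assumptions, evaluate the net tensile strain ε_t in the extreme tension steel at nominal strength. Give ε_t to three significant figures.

ε_t ≈ 0.0273

a = A_s f_y/(0.85 f'_c b) = 69.35 mm.
β₁ = 0.85, so c = a/β₁ = 69.35/0.85 = 81.59 mm.
From the linear strain diagram with ε_cu = 0.003: ε_t = 0.003 (d − c)/c = 0.003 × (825 − 81.59)/81.59 = 0.0273.
Since ε_t ≥ 0.005, the section is tension-controlled.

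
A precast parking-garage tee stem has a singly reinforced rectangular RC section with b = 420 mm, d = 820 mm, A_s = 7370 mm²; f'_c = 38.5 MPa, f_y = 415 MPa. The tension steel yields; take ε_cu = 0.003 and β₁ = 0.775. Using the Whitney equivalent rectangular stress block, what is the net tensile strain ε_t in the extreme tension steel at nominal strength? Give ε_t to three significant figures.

a = A_s f_y/(0.85 f'_c b) = 222.53 mm.
β₁ = 0.775, so c = a/β₁ = 222.53/0.775 = 287.14 mm.
From the linear strain diagram with ε_cu = 0.003: ε_t = 0.003 (d − c)/c = 0.003 × (820 − 287.14)/287.14 = 0.00557.
Since ε_t ≥ 0.005, the section is tension-controlled.

ε_t ≈ 0.00557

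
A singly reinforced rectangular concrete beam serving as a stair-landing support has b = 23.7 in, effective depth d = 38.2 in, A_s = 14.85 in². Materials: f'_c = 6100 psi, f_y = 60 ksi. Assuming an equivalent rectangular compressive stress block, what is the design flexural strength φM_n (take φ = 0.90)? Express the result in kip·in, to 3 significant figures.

T = A_s f_y = 14.85 × 60 = 891 kips.
a = T/(0.85 f'_c b) = 891/(0.85 × 6.1 × 23.7) = 7.251 in.
M_n = T(d − a/2) = 891 × (38.2 − 3.6255) = 30805.9 kip·in.
φM_n = 0.90 × 30805.9 = 27725.3 kip·in.

φM_n ≈ 27700 kip·in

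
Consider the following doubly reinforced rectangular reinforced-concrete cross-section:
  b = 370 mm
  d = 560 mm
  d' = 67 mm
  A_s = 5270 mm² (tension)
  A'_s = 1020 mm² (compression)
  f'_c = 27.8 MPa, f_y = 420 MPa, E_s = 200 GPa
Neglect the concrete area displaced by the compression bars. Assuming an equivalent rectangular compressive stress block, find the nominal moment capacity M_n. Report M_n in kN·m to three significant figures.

Assume both tension and compression steel yield.
Net tension couple steel: A_s − A'_s = 4250 mm².
a = (A_s − A'_s) f_y / (0.85 f'_c b) = 1785000/(0.85 × 27.8 × 370) = 204.16 mm.
c = a/β₁ = 204.16/0.85 = 240.19 mm; ε'_s = 0.003(c − d')/c = 0.0022 ≥ f_y/E_s = 0.0021, so compression steel does yield.
M_n = (A_s − A'_s) f_y (d − a/2) + A'_s f_y (d − d') = [1785000 × (560 − 102.08) + 428400 × (560 − 67)] × 10⁻⁶ = 817.39 + 211.20 = 1028.59 kN·m.

M_n ≈ 1030 kN·m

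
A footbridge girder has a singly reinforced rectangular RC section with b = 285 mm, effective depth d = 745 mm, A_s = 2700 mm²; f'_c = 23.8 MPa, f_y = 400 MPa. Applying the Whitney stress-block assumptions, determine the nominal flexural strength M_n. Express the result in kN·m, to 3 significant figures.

M_n ≈ 703 kN·m

T = A_s f_y = 2700 × 400 = 1080000 N = 1080 kN.
From C = T: a = T/(0.85 f'_c b) = 1080000/(0.85 × 23.8 × 285) = 187.32 mm.
M_n = T(d − a/2) = 1080 kN × (745 − 93.66) mm = 703.45 kN·m.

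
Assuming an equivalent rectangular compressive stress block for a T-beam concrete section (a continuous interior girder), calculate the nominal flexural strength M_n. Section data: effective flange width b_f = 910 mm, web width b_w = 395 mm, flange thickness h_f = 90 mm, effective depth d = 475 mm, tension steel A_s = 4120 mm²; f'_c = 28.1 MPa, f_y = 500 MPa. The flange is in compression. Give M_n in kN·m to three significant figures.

M_n ≈ 881 kN·m

Tension: T = A_s f_y = 4120 × 500 = 2060000 N.
Try a within the flange: a = T/(0.85 f'_c b_f) = 2060000/(0.85 × 28.1 × 910) = 94.78 mm.
a = 94.78 > h_f = 90 mm: the block extends into the web. Split into flange-overhang and web parts.
C_f = 0.85 f'_c (b_f − b_w) h_f = 0.85 × 28.1 × (910 − 395) × 90 = 1107070 N.
Remaining web compression depth: a_w = (T − C_f)/(0.85 f'_c b_w) = (2060000 − 1107070)/(0.85 × 28.1 × 395) = 101.00 mm.
M_n = C_f(d − h_f/2) + (T − C_f)(d − a_w/2) = 1107070 × (475 − 45) + 952930 × (475 − 50.5) = 476.04 + 404.52 = 880.56 × 10⁶ N·mm.
M_n = 880.56 kN·m.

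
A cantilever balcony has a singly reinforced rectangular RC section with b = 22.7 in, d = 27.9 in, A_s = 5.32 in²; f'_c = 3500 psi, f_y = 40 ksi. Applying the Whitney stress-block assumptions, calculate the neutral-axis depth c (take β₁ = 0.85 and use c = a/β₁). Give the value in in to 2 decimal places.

c ≈ 3.71 in

T = A_s f_y = 5.32 × 40 = 212.8 kips.
a = T/(0.85 f'_c b) = 212.8/(0.85 × 3.5 × 22.7) = 3.1511 in.
With β₁ = 0.85, c = a/β₁ = 3.1511/0.85 = 3.71 in.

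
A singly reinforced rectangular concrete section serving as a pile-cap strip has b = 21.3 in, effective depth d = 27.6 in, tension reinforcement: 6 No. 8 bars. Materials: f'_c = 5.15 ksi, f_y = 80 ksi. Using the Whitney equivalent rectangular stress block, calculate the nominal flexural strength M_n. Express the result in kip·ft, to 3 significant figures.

M_n ≈ 808 kip·ft

A_s = 6 × 0.79 = 4.74 in².
T = A_s f_y = 4.74 × 80 = 379.2 kips.
a = T/(0.85 f'_c b) = 379.2/(0.85 × 5.15 × 21.3) = 4.067 in.
M_n = T(d − a/2) = 379.2 × (27.6 − 2.0335) = 9694.8 kip·in = 9694.8/12 = 807.90 kip·ft.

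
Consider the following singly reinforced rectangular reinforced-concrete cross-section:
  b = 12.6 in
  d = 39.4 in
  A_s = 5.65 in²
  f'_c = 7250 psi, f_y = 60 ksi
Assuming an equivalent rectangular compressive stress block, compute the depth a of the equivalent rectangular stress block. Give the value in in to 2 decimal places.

T = A_s f_y = 5.65 × 60 = 339 kips.
a = T/(0.85 f'_c b) = 339/(0.85 × 7.25 × 12.6) = 4.37 in.

a ≈ 4.37 in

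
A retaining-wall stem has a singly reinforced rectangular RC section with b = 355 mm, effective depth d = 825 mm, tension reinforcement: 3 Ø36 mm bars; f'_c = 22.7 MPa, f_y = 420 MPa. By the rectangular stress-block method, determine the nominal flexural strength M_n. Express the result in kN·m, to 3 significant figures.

A_s = 3 × 1018 = 3054 mm².
T = A_s f_y = 3054 × 420 = 1282680 N = 1282.68 kN.
From C = T: a = T/(0.85 f'_c b) = 1282680/(0.85 × 22.7 × 355) = 187.26 mm.
M_n = T(d − a/2) = 1282.68 kN × (825 − 93.63) mm = 938.11 kN·m.

M_n ≈ 938 kN·m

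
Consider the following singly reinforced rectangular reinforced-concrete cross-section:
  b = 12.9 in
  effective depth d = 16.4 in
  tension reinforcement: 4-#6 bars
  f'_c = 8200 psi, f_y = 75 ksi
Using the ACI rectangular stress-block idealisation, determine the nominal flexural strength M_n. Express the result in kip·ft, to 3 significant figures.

M_n ≈ 172 kip·ft

A_s = 4 × 0.44 = 1.76 in².
T = A_s f_y = 1.76 × 75 = 132 kips.
a = T/(0.85 f'_c b) = 132/(0.85 × 8.2 × 12.9) = 1.468 in.
M_n = T(d − a/2) = 132 × (16.4 − 0.734) = 2067.9 kip·in = 2067.9/12 = 172.33 kip·ft.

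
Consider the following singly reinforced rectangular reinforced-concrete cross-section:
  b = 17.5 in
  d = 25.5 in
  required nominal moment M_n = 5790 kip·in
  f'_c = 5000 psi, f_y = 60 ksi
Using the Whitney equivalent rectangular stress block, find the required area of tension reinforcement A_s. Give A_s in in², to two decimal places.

A_s ≈ 4.04 in²

From M_n = 0.85 f'_c a b (d − a/2):
a = d − √(d² − 2M_n/(0.85 f'_c b)) = 25.5 − √(25.5² − 2 × 5790/(0.85 × 5 × 17.5)) = 3.261 in.
A_s = 0.85 f'_c a b / f_y = 0.85 × 5 × 3.261 × 17.5 / 60 = 4.042 in².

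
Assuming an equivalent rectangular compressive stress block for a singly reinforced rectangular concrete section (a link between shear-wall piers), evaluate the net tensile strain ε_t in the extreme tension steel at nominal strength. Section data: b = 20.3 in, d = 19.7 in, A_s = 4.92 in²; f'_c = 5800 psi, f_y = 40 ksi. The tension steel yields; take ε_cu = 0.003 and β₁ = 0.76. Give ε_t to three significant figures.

a = A_s f_y/(0.85 f'_c b) = 1.966 in.
β₁ = 0.76, so c = a/β₁ = 1.966/0.76 = 2.587 in.
From the linear strain diagram with ε_cu = 0.003: ε_t = 0.003 (d − c)/c = 0.003 × (19.7 − 2.587)/2.587 = 0.0198.
Since ε_t ≥ 0.005, the section is tension-controlled.

ε_t ≈ 0.0198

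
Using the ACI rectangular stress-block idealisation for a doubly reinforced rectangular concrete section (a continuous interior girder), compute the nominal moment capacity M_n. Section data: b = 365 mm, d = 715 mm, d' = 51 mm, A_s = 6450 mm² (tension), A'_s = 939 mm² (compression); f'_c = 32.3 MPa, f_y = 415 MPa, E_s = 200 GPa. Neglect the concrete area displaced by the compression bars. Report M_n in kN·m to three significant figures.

M_n ≈ 1630 kN·m

Assume both tension and compression steel yield.
Net tension couple steel: A_s − A'_s = 5511 mm².
a = (A_s − A'_s) f_y / (0.85 f'_c b) = 2287065/(0.85 × 32.3 × 365) = 228.23 mm.
c = a/β₁ = 228.23/0.819 = 278.67 mm; ε'_s = 0.003(c − d')/c = 0.0025 ≥ f_y/E_s = 0.0021, so compression steel does yield.
M_n = (A_s − A'_s) f_y (d − a/2) + A'_s f_y (d − d') = [2287065 × (715 − 114.115) + 389685 × (715 − 51)] × 10⁻⁶ = 1374.26 + 258.75 = 1633.01 kN·m.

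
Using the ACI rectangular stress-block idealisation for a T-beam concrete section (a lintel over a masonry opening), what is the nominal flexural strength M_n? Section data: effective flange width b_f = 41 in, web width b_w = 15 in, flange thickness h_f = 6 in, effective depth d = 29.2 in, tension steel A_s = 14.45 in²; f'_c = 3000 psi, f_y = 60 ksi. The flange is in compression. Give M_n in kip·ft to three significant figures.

M_n ≈ 1770 kip·ft

Tension: T = A_s f_y = 14.45 × 60 = 867 kips.
Try a within the flange: a = T/(0.85 f'_c b_f) = 867/(0.85 × 3 × 41) = 8.293 in.
a = 8.293 > h_f = 6 in: the block extends into the web. Split into flange-overhang and web parts.
C_f = 0.85 f'_c (b_f − b_w) h_f = 0.85 × 3 × (41 − 15) × 6 = 397.8 kips.
Remaining web compression depth: a_w = (T − C_f)/(0.85 f'_c b_w) = (867 − 397.8)/(0.85 × 3 × 15) = 12.267 in.
M_n = C_f(d − h_f/2) + (T − C_f)(d − a_w/2) = 397.8 × (29.2 − 3) + 469.2 × (29.2 − 6.1335) = 10422.4 + 10822.8 = 21245.2 kip·in.
M_n = 21245.2/12 = 1770.43 kip·ft.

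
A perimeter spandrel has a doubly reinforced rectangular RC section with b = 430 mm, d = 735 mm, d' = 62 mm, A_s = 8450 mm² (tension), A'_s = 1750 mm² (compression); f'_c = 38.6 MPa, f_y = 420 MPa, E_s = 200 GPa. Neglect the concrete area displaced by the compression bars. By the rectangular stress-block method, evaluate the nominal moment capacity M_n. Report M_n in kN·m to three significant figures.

Assume both tension and compression steel yield.
Net tension couple steel: A_s − A'_s = 6700 mm².
a = (A_s − A'_s) f_y / (0.85 f'_c b) = 2814000/(0.85 × 38.6 × 430) = 199.46 mm.
c = a/β₁ = 199.46/0.774 = 257.70 mm; ε'_s = 0.003(c − d')/c = 0.0023 ≥ f_y/E_s = 0.0021, so compression steel does yield.
M_n = (A_s − A'_s) f_y (d − a/2) + A'_s f_y (d − d') = [2814000 × (735 − 99.73) + 735000 × (735 − 62)] × 10⁻⁶ = 1787.65 + 494.66 = 2282.31 kN·m.

M_n ≈ 2280 kN·m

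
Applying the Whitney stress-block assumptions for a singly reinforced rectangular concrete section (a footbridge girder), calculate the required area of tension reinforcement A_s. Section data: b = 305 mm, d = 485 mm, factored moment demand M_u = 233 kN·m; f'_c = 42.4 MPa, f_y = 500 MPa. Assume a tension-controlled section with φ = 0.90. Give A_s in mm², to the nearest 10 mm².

M_n = M_u/φ = 233/0.90 = 258.889 kN·m.
With M_n = 0.85 f'_c a b (d − a/2), solve the quadratic for a:
a = d − √(d² − 2M_n/(0.85 f'_c b)) = 485 − √(485² − 2 × 258.889×10⁶/(0.85 × 42.4 × 305)) = 51.27 mm.
A_s = 0.85 f'_c a b / f_y = 0.85 × 42.4 × 51.27 × 305 / 500 = 1127.1 mm².

A_s ≈ 1130 mm²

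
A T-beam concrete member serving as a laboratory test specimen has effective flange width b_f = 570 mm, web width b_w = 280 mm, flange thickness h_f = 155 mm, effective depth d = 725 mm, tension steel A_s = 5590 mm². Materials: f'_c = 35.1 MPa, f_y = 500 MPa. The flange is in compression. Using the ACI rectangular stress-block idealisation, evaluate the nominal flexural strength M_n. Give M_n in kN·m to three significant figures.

Tension: T = A_s f_y = 5590 × 500 = 2795000 N.
Try a within the flange: a = T/(0.85 f'_c b_f) = 2795000/(0.85 × 35.1 × 570) = 164.35 mm.
a = 164.35 > h_f = 155 mm: the block extends into the web. Split into flange-overhang and web parts.
C_f = 0.85 f'_c (b_f − b_w) h_f = 0.85 × 35.1 × (570 − 280) × 155 = 1341083 N.
Remaining web compression depth: a_w = (T − C_f)/(0.85 f'_c b_w) = (2795000 − 1341083)/(0.85 × 35.1 × 280) = 174.04 mm.
M_n = C_f(d − h_f/2) + (T − C_f)(d − a_w/2) = 1341083 × (725 − 77.5) + 1453917 × (725 − 87.02) = 868.35 + 927.57 = 1795.92 × 10⁶ N·mm.
M_n = 1795.92 kN·m.

M_n ≈ 1800 kN·m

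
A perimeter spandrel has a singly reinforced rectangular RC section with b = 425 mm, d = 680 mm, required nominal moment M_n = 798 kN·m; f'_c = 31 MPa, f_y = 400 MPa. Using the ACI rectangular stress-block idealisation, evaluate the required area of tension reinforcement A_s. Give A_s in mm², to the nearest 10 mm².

With M_n = 0.85 f'_c a b (d − a/2), solve the quadratic for a:
a = d − √(d² − 2M_n/(0.85 f'_c b)) = 680 − √(680² − 2 × 798×10⁶/(0.85 × 31 × 425)) = 114.42 mm.
A_s = 0.85 f'_c a b / f_y = 0.85 × 31 × 114.42 × 425 / 400 = 3203.4 mm².

A_s ≈ 3200 mm²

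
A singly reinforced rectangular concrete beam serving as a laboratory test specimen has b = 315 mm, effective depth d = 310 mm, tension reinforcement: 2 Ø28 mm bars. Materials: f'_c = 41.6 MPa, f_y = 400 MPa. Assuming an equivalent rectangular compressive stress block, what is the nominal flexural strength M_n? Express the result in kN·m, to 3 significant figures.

A_s = 2 × 616 = 1232 mm².
T = A_s f_y = 1232 × 400 = 492800 N = 492.8 kN.
From C = T: a = T/(0.85 f'_c b) = 492800/(0.85 × 41.6 × 315) = 44.24 mm.
M_n = T(d − a/2) = 492.8 kN × (310 − 22.12) mm = 141.87 kN·m.

M_n ≈ 142 kN·m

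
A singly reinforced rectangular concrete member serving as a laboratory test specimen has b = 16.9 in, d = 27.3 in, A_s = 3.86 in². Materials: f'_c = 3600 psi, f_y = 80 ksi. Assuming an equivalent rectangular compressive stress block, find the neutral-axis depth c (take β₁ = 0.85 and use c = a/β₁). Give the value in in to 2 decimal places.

T = A_s f_y = 3.86 × 80 = 308.8 kips.
a = T/(0.85 f'_c b) = 308.8/(0.85 × 3.6 × 16.9) = 5.9713 in.
With β₁ = 0.85, c = a/β₁ = 5.9713/0.85 = 7.03 in.

c ≈ 7.03 in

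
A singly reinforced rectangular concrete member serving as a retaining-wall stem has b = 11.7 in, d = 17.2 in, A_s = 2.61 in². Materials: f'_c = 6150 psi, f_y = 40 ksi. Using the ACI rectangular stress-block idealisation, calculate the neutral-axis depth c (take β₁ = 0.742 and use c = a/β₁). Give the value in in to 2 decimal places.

c ≈ 2.30 in

T = A_s f_y = 2.61 × 40 = 104.4 kips.
a = T/(0.85 f'_c b) = 104.4/(0.85 × 6.15 × 11.7) = 1.7069 in.
With β₁ = 0.742, c = a/β₁ = 1.7069/0.742 = 2.30 in.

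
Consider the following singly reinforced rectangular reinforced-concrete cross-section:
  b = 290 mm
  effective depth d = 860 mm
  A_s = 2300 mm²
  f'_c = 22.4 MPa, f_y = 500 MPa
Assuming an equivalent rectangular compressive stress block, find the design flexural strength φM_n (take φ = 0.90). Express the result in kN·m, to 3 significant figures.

T = A_s f_y = 2300 × 500 = 1150000 N = 1150 kN.
From C = T: a = T/(0.85 f'_c b) = 1150000/(0.85 × 22.4 × 290) = 208.27 mm.
M_n = T(d − a/2) = 1150 kN × (860 − 104.135) mm = 869.24 kN·m.
φM_n = 0.90 × 869.24 = 782.32 kN·m.

φM_n ≈ 782 kN·m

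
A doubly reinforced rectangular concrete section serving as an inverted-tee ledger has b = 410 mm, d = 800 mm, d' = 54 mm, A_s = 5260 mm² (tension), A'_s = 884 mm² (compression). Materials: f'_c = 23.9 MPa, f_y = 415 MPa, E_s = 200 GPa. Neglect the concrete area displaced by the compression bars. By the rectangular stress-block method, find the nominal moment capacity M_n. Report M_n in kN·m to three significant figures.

M_n ≈ 1530 kN·m

Assume both tension and compression steel yield.
Net tension couple steel: A_s − A'_s = 4376 mm².
a = (A_s − A'_s) f_y / (0.85 f'_c b) = 1816040/(0.85 × 23.9 × 410) = 218.03 mm.
c = a/β₁ = 218.03/0.85 = 256.51 mm; ε'_s = 0.003(c − d')/c = 0.0024 ≥ f_y/E_s = 0.0021, so compression steel does yield.
M_n = (A_s − A'_s) f_y (d − a/2) + A'_s f_y (d − d') = [1816040 × (800 − 109.015) + 366860 × (800 − 54)] × 10⁻⁶ = 1254.86 + 273.68 = 1528.54 kN·m.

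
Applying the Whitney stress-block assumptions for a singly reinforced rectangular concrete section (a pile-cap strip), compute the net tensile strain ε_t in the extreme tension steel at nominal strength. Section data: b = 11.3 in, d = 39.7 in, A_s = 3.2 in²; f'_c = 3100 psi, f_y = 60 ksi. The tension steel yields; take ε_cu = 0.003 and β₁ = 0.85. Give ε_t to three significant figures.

ε_t ≈ 0.0127

a = A_s f_y/(0.85 f'_c b) = 6.448 in.
β₁ = 0.85, so c = a/β₁ = 6.448/0.85 = 7.586 in.
From the linear strain diagram with ε_cu = 0.003: ε_t = 0.003 (d − c)/c = 0.003 × (39.7 − 7.586)/7.586 = 0.0127.
Since ε_t ≥ 0.005, the section is tension-controlled.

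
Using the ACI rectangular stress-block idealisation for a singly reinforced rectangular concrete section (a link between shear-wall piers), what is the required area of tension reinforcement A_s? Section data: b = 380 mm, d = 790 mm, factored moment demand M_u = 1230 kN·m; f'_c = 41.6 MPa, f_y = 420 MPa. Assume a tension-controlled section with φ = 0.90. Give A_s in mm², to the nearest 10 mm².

A_s ≈ 4520 mm²

M_n = M_u/φ = 1230/0.90 = 1366.67 kN·m.
With M_n = 0.85 f'_c a b (d − a/2), solve the quadratic for a:
a = d − √(d² − 2M_n/(0.85 f'_c b)) = 790 − √(790² − 2 × 1366.67×10⁶/(0.85 × 41.6 × 380)) = 141.40 mm.
A_s = 0.85 f'_c a b / f_y = 0.85 × 41.6 × 141.40 × 380 / 420 = 4523.7 mm².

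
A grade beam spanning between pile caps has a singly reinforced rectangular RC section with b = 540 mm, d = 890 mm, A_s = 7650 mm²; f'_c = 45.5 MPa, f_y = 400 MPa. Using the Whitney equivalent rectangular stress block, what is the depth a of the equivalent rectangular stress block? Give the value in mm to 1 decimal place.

T = A_s f_y = 7650 × 400 = 3060000 N = 3060 kN.
Setting C = 0.85 f'_c a b equal to T: a = 3060000/(0.85 × 45.5 × 540) = 146.5 mm.

a ≈ 146.5 mm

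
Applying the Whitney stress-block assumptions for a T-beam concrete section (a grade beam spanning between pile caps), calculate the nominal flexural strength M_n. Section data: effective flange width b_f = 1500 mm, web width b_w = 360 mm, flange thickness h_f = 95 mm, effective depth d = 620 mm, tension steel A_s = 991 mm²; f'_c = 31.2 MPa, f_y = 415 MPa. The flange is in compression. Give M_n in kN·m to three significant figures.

Tension: T = A_s f_y = 991 × 415 = 411265 N.
Try a within the flange: a = T/(0.85 f'_c b_f) = 411265/(0.85 × 31.2 × 1500) = 10.34 mm.
Since a = 10.34 ≤ h_f = 95 mm, the stress block lies entirely in the flange; analyse as a rectangular beam of width b_f.
M_n = T(d − a/2) = 411265 × (620 − 5.17) = 252.86 × 10⁶ N·mm.
M_n = 252.86 kN·m.

M_n ≈ 253 kN·m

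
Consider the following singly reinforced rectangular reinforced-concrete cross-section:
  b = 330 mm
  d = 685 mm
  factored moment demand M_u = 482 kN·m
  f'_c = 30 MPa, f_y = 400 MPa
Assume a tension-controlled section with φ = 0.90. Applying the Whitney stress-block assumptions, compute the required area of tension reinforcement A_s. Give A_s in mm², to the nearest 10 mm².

M_n = M_u/φ = 482/0.90 = 535.556 kN·m.
With M_n = 0.85 f'_c a b (d − a/2), solve the quadratic for a:
a = d − √(d² − 2M_n/(0.85 f'_c b)) = 685 − √(685² − 2 × 535.556×10⁶/(0.85 × 30 × 330)) = 100.24 mm.
A_s = 0.85 f'_c a b / f_y = 0.85 × 30 × 100.24 × 330 / 400 = 2108.8 mm².

A_s ≈ 2110 mm²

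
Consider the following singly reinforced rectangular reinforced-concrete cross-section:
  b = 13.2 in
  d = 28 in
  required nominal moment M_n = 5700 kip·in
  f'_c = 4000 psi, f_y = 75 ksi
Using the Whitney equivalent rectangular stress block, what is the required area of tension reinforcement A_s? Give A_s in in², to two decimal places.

From M_n = 0.85 f'_c a b (d − a/2):
a = d − √(d² − 2M_n/(0.85 f'_c b)) = 28 − √(28² − 2 × 5700/(0.85 × 4 × 13.2)) = 4.979 in.
A_s = 0.85 f'_c a b / f_y = 0.85 × 4 × 4.979 × 13.2 / 75 = 2.979 in².

A_s ≈ 2.98 in²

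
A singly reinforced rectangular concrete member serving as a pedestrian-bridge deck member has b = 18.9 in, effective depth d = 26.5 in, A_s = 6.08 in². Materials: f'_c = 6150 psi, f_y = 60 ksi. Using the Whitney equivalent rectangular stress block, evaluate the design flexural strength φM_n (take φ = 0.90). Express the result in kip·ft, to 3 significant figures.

T = A_s f_y = 6.08 × 60 = 364.8 kips.
a = T/(0.85 f'_c b) = 364.8/(0.85 × 6.15 × 18.9) = 3.692 in.
M_n = T(d − a/2) = 364.8 × (26.5 − 1.846) = 8993.8 kip·in = 8993.8/12 = 749.48 kip·ft.
φM_n = 0.90 × 749.48 = 674.53 kip·ft.

φM_n ≈ 675 kip·ft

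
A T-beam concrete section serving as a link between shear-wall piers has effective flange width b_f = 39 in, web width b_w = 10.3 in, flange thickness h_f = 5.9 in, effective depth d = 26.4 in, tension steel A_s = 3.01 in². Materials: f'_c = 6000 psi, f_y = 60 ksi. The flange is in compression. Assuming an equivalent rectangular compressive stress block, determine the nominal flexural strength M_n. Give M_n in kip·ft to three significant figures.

M_n ≈ 390 kip·ft

Tension: T = A_s f_y = 3.01 × 60 = 180.6 kips.
Try a within the flange: a = T/(0.85 f'_c b_f) = 180.6/(0.85 × 6 × 39) = 0.908 in.
Since a = 0.908 ≤ h_f = 5.9 in, the stress block lies entirely in the flange; analyse as a rectangular beam of width b_f.
M_n = T(d − a/2) = 180.6 × (26.4 − 0.454) = 4685.8 kip·in.
M_n = 4685.8/12 = 390.48 kip·ft.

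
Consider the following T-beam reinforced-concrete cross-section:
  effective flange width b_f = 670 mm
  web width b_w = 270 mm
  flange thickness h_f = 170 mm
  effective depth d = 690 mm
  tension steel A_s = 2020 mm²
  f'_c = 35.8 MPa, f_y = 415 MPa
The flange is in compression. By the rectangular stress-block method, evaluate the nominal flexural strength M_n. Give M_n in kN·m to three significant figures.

M_n ≈ 561 kN·m

Tension: T = A_s f_y = 2020 × 415 = 838300 N.
Try a within the flange: a = T/(0.85 f'_c b_f) = 838300/(0.85 × 35.8 × 670) = 41.12 mm.
Since a = 41.12 ≤ h_f = 170 mm, the stress block lies entirely in the flange; analyse as a rectangular beam of width b_f.
M_n = T(d − a/2) = 838300 × (690 − 20.56) = 561.19 × 10⁶ N·mm.
M_n = 561.19 kN·m.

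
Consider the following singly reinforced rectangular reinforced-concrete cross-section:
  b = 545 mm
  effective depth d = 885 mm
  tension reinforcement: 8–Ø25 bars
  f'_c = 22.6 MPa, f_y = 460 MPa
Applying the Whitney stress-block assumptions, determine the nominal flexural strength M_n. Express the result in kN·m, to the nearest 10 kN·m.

A_s = 8 × 491 = 3928 mm².
T = A_s f_y = 3928 × 460 = 1806880 N = 1806.88 kN.
From C = T: a = T/(0.85 f'_c b) = 1806880/(0.85 × 22.6 × 545) = 172.59 mm.
M_n = T(d − a/2) = 1806.88 kN × (885 − 86.295) mm = 1443.16 kN·m.

M_n ≈ 1440 kN·m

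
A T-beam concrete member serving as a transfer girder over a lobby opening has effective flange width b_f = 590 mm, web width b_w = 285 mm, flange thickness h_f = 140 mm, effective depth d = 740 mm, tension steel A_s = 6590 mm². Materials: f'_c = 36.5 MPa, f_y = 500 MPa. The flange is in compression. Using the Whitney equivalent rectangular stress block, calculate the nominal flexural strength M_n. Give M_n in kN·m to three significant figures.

Tension: T = A_s f_y = 6590 × 500 = 3295000 N.
Try a within the flange: a = T/(0.85 f'_c b_f) = 3295000/(0.85 × 36.5 × 590) = 180.01 mm.
a = 180.01 > h_f = 140 mm: the block extends into the web. Split into flange-overhang and web parts.
C_f = 0.85 f'_c (b_f − b_w) h_f = 0.85 × 36.5 × (590 − 285) × 140 = 1324768 N.
Remaining web compression depth: a_w = (T − C_f)/(0.85 f'_c b_w) = (3295000 − 1324768)/(0.85 × 36.5 × 285) = 222.82 mm.
M_n = C_f(d − h_f/2) + (T − C_f)(d − a_w/2) = 1324768 × (740 − 70) + 1970232 × (740 − 111.41) = 887.59 + 1238.47 = 2126.06 × 10⁶ N·mm.
M_n = 2126.06 kN·m.

M_n ≈ 2130 kN·m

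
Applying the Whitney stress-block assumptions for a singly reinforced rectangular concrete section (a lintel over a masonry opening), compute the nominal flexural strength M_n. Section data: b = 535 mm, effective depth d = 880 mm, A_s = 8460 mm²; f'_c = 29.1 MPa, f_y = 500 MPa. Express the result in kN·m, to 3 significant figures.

T = A_s f_y = 8460 × 500 = 4230000 N = 4230 kN.
From C = T: a = T/(0.85 f'_c b) = 4230000/(0.85 × 29.1 × 535) = 319.65 mm.
M_n = T(d − a/2) = 4230 kN × (880 − 159.825) mm = 3046.34 kN·m.

M_n ≈ 3050 kN·m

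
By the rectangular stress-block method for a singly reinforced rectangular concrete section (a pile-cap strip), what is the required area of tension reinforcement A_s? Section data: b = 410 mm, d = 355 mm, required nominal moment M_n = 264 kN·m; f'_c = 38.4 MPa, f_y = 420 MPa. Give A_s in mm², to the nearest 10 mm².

A_s ≈ 1940 mm²

With M_n = 0.85 f'_c a b (d − a/2), solve the quadratic for a:
a = d − √(d² − 2M_n/(0.85 f'_c b)) = 355 − √(355² − 2 × 264×10⁶/(0.85 × 38.4 × 410)) = 60.77 mm.
A_s = 0.85 f'_c a b / f_y = 0.85 × 38.4 × 60.77 × 410 / 420 = 1936.3 mm².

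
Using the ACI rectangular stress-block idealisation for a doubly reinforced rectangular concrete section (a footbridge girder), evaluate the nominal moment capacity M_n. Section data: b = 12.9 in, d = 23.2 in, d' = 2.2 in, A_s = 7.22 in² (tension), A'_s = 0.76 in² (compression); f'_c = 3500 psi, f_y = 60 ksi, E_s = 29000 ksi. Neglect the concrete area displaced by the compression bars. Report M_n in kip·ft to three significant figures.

M_n ≈ 666 kip·ft

Assume both steels yield.
a = (A_s − A'_s) f_y/(0.85 f'_c b) = (7.22 − 0.76) × 60/(0.85 × 3.5 × 12.9) = 10.100 in.
c = a/β₁ = 10.100/0.85 = 11.882 in; ε'_s = 0.003(c − d')/c = 0.0024 ≥ ε_y = 0.0021, so the compression steel yields.
M_n = (A_s − A'_s) f_y (d − a/2) + A'_s f_y (d − d') = 387.6 × (23.2 − 5.05) + 45.6 × (23.2 − 2.2) = 7034.9 + 957.6 = 7992.5 kip·in = 7992.5/12 = 666.04 kip·ft.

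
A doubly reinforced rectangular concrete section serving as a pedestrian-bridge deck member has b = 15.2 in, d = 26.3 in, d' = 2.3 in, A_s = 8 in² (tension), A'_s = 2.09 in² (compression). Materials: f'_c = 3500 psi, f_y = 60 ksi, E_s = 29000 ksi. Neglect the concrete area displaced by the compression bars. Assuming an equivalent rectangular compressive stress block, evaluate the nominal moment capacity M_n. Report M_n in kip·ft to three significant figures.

M_n ≈ 912 kip·ft

Assume both steels yield.
a = (A_s − A'_s) f_y/(0.85 f'_c b) = (8 − 2.09) × 60/(0.85 × 3.5 × 15.2) = 7.842 in.
c = a/β₁ = 7.842/0.85 = 9.226 in; ε'_s = 0.003(c − d')/c = 0.0023 ≥ ε_y = 0.0021, so the compression steel yields.
M_n = (A_s − A'_s) f_y (d − a/2) + A'_s f_y (d − d') = 354.6 × (26.3 − 3.921) + 125.4 × (26.3 − 2.3) = 7935.6 + 3009.6 = 10945.2 kip·in = 10945.2/12 = 912.10 kip·ft.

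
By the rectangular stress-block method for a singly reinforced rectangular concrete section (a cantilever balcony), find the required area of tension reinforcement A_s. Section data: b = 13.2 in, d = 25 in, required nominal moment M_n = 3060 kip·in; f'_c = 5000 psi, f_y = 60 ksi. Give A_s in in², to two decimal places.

A_s ≈ 2.14 in²

From M_n = 0.85 f'_c a b (d − a/2):
a = d − √(d² − 2M_n/(0.85 f'_c b)) = 25 − √(25² − 2 × 3060/(0.85 × 5 × 13.2)) = 2.286 in.
A_s = 0.85 f'_c a b / f_y = 0.85 × 5 × 2.286 × 13.2 / 60 = 2.137 in².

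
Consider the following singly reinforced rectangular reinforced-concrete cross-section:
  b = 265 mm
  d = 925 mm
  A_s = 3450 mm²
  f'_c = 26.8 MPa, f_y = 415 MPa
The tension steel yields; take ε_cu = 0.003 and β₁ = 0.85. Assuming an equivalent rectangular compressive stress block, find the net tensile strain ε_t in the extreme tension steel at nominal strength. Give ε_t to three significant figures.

a = A_s f_y/(0.85 f'_c b) = 237.17 mm.
β₁ = 0.85, so c = a/β₁ = 237.17/0.85 = 279.02 mm.
From the linear strain diagram with ε_cu = 0.003: ε_t = 0.003 (d − c)/c = 0.003 × (925 − 279.02)/279.02 = 0.00695.
Since ε_t ≥ 0.005, the section is tension-controlled.

ε_t ≈ 0.00695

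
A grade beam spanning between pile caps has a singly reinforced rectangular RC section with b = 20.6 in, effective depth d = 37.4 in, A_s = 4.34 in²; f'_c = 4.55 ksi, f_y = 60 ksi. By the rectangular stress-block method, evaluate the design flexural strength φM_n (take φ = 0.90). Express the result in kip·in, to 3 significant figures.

φM_n ≈ 8380 kip·in

T = A_s f_y = 4.34 × 60 = 260.4 kips.
a = T/(0.85 f'_c b) = 260.4/(0.85 × 4.55 × 20.6) = 3.268 in.
M_n = T(d − a/2) = 260.4 × (37.4 − 1.634) = 9313.5 kip·in.
φM_n = 0.90 × 9313.5 = 8382.2 kip·in.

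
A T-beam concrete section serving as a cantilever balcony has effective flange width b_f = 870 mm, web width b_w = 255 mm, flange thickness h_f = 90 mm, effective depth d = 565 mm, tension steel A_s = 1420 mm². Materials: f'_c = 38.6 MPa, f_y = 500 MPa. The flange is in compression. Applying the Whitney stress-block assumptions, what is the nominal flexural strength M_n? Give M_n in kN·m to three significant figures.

Tension: T = A_s f_y = 1420 × 500 = 710000 N.
Try a within the flange: a = T/(0.85 f'_c b_f) = 710000/(0.85 × 38.6 × 870) = 24.87 mm.
Since a = 24.87 ≤ h_f = 90 mm, the stress block lies entirely in the flange; analyse as a rectangular beam of width b_f.
M_n = T(d − a/2) = 710000 × (565 − 12.435) = 392.32 × 10⁶ N·mm.
M_n = 392.32 kN·m.

M_n ≈ 392 kN·m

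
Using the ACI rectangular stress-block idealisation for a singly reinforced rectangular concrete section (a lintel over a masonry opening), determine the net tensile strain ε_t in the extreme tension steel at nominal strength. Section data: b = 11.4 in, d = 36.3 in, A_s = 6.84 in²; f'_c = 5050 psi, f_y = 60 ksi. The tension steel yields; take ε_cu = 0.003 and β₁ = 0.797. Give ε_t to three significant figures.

a = A_s f_y/(0.85 f'_c b) = 8.387 in.
β₁ = 0.797, so c = a/β₁ = 8.387/0.797 = 10.523 in.
From the linear strain diagram with ε_cu = 0.003: ε_t = 0.003 (d − c)/c = 0.003 × (36.3 − 10.523)/10.523 = 0.00735.
Since ε_t ≥ 0.005, the section is tension-controlled.

ε_t ≈ 0.00735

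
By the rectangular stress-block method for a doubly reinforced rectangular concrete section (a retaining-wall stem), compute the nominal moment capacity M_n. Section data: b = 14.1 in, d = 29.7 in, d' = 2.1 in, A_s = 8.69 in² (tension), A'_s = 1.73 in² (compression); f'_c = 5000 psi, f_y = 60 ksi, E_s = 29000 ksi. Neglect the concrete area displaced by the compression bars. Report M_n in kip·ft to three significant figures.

Assume both steels yield.
a = (A_s − A'_s) f_y/(0.85 f'_c b) = (8.69 − 1.73) × 60/(0.85 × 5 × 14.1) = 6.969 in.
c = a/β₁ = 6.969/0.8 = 8.711 in; ε'_s = 0.003(c − d')/c = 0.0023 ≥ ε_y = 0.0021, so the compression steel yields.
M_n = (A_s − A'_s) f_y (d − a/2) + A'_s f_y (d − d') = 417.6 × (29.7 − 3.4845) + 103.8 × (29.7 − 2.1) = 10947.6 + 2864.9 = 13812.5 kip·in = 13812.5/12 = 1151.04 kip·ft.

M_n ≈ 1150 kip·ft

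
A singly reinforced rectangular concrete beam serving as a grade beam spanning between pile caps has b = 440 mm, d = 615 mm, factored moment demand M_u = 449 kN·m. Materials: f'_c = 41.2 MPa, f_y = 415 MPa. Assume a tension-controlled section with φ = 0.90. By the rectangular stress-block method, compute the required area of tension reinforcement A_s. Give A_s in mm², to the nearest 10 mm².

A_s ≈ 2050 mm²

M_n = M_u/φ = 449/0.90 = 498.889 kN·m.
With M_n = 0.85 f'_c a b (d − a/2), solve the quadratic for a:
a = d − √(d² − 2M_n/(0.85 f'_c b)) = 615 − √(615² − 2 × 498.889×10⁶/(0.85 × 41.2 × 440)) = 55.11 mm.
A_s = 0.85 f'_c a b / f_y = 0.85 × 41.2 × 55.11 × 440 / 415 = 2046.2 mm².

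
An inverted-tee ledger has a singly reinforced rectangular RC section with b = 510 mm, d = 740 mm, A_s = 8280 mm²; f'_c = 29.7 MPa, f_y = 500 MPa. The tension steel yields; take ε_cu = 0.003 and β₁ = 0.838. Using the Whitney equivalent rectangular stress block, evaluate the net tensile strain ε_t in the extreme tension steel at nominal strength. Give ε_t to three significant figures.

ε_t ≈ 0.00279

a = A_s f_y/(0.85 f'_c b) = 321.55 mm.
β₁ = 0.838, so c = a/β₁ = 321.55/0.838 = 383.71 mm.
From the linear strain diagram with ε_cu = 0.003: ε_t = 0.003 (d − c)/c = 0.003 × (740 − 383.71)/383.71 = 0.00279.
ε_t < 0.004 — the section is over-reinforced for flexure under ACI limits.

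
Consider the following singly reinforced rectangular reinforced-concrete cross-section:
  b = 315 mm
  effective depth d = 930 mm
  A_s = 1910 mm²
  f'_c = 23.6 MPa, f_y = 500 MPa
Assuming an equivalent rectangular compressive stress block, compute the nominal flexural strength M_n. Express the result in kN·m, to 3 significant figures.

M_n ≈ 816 kN·m

T = A_s f_y = 1910 × 500 = 955000 N = 955 kN.
From C = T: a = T/(0.85 f'_c b) = 955000/(0.85 × 23.6 × 315) = 151.13 mm.
M_n = T(d − a/2) = 955 kN × (930 − 75.565) mm = 815.99 kN·m.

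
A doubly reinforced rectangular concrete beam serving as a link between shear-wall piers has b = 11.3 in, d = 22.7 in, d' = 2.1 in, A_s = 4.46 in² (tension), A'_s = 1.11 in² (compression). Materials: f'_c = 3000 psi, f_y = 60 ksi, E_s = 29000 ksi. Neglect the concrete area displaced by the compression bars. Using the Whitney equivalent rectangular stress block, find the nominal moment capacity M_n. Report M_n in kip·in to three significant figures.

M_n ≈ 5230 kip·in

Assume both steels yield.
a = (A_s − A'_s) f_y/(0.85 f'_c b) = (4.46 − 1.11) × 60/(0.85 × 3 × 11.3) = 6.976 in.
c = a/β₁ = 6.976/0.85 = 8.207 in; ε'_s = 0.003(c − d')/c = 0.0022 ≥ ε_y = 0.0021, so the compression steel yields.
M_n = (A_s − A'_s) f_y (d − a/2) + A'_s f_y (d − d') = 201 × (22.7 − 3.488) + 66.6 × (22.7 − 2.1) = 3861.6 + 1372.0 = 5233.6 kip·in.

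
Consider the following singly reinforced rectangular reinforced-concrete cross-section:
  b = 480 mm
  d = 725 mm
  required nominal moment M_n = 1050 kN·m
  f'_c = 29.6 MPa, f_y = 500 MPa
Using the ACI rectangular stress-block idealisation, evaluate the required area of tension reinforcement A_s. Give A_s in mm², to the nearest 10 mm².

A_s ≈ 3190 mm²

With M_n = 0.85 f'_c a b (d − a/2), solve the quadratic for a:
a = d − √(d² − 2M_n/(0.85 f'_c b)) = 725 − √(725² − 2 × 1050×10⁶/(0.85 × 29.6 × 480)) = 131.93 mm.
A_s = 0.85 f'_c a b / f_y = 0.85 × 29.6 × 131.93 × 480 / 500 = 3186.6 mm².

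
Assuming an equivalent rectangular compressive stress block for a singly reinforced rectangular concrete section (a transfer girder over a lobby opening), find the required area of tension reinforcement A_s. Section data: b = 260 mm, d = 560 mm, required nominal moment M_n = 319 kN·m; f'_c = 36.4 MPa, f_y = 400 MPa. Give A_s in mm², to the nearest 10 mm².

With M_n = 0.85 f'_c a b (d − a/2), solve the quadratic for a:
a = d − √(d² − 2M_n/(0.85 f'_c b)) = 560 − √(560² − 2 × 319×10⁶/(0.85 × 36.4 × 260)) = 75.96 mm.
A_s = 0.85 f'_c a b / f_y = 0.85 × 36.4 × 75.96 × 260 / 400 = 1527.6 mm².

A_s ≈ 1530 mm²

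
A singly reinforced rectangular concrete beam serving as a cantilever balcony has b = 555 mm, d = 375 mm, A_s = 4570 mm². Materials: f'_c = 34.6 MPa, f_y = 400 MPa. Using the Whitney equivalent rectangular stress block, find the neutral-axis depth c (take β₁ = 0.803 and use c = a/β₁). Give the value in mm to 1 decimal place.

c ≈ 139.5 mm

T = A_s f_y = 4570 × 400 = 1828000 N = 1828 kN.
Setting C = 0.85 f'_c a b equal to T: a = 1828000/(0.85 × 34.6 × 555) = 111.992 mm.
With β₁ = 0.803, c = a/β₁ = 111.992/0.803 = 139.5 mm.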